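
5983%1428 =271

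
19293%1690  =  703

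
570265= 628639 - 58374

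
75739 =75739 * 1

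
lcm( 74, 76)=2812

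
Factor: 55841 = 19^1*2939^1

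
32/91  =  32/91 = 0.35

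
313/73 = 313/73 = 4.29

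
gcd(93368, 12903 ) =11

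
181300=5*36260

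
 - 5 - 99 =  - 104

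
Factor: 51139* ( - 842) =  - 2^1*11^1 *421^1*4649^1 = -43059038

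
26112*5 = 130560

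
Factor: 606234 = 2^1*3^1*23^2*191^1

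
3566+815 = 4381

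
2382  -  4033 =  - 1651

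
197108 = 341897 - 144789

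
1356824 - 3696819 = -2339995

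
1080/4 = 270 = 270.00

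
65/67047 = 65/67047=0.00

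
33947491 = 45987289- 12039798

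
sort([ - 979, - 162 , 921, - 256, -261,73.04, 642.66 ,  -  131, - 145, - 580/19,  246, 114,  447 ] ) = [ - 979,-261 , - 256, - 162, - 145, - 131, -580/19 , 73.04  ,  114,  246 , 447,642.66,921 ]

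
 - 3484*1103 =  -3842852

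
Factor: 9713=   11^1*883^1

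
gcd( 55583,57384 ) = 1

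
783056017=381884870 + 401171147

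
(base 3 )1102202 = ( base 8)2026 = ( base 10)1046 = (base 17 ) 3a9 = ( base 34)UQ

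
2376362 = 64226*37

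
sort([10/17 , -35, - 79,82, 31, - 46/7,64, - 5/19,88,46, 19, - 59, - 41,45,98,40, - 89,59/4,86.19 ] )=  [-89, -79, -59,  -  41,-35, - 46/7, - 5/19,10/17 , 59/4, 19 , 31, 40, 45,46,64,82,86.19,  88,98 ] 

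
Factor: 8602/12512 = 11/16 = 2^( - 4)*11^1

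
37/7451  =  37/7451=0.00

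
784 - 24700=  - 23916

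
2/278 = 1/139 = 0.01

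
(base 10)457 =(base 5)3312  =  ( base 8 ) 711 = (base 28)g9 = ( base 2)111001001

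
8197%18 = 7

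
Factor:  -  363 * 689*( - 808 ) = 2^3*3^1*11^2*13^1*53^1*101^1 =202086456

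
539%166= 41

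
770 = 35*22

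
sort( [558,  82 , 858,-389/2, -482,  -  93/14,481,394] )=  [ - 482, - 389/2, - 93/14, 82,394 , 481, 558, 858] 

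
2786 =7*398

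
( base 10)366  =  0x16e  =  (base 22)ge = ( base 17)149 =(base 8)556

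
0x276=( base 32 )JM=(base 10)630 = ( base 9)770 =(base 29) ll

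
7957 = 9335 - 1378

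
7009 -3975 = 3034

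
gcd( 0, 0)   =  0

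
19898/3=19898/3 = 6632.67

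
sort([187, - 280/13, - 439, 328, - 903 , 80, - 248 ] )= [ -903, - 439, - 248, - 280/13, 80, 187, 328 ]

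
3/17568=1/5856 = 0.00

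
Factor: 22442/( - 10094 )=-103^( - 1 )*229^1 = - 229/103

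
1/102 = 1/102= 0.01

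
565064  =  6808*83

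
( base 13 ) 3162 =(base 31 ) 73K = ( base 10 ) 6840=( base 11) 5159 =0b1101010111000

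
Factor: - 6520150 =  - 2^1 * 5^2*7^1*13^1*1433^1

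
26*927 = 24102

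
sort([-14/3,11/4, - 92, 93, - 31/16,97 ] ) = [-92, - 14/3, - 31/16,11/4,  93 , 97 ] 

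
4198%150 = 148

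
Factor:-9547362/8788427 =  - 2^1 * 3^3 * 11^1*1553^( - 1)*5659^( - 1)*16073^1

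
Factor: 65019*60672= 3944832768 = 2^8*3^2*79^1*21673^1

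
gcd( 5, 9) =1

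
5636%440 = 356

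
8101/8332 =8101/8332 = 0.97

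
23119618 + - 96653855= - 73534237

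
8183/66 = 8183/66= 123.98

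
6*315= 1890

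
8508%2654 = 546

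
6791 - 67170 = - 60379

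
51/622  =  51/622 = 0.08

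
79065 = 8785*9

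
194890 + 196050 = 390940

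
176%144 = 32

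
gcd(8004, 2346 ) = 138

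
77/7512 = 77/7512= 0.01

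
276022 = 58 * 4759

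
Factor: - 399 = -3^1*7^1*19^1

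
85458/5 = 85458/5 = 17091.60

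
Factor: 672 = 2^5 * 3^1  *7^1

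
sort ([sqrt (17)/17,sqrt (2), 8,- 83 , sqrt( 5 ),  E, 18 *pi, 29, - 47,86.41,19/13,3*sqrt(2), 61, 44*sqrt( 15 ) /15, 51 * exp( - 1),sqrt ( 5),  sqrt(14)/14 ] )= [ - 83, - 47, sqrt (17 )/17,  sqrt( 14)/14,  sqrt( 2 ), 19/13,  sqrt( 5 ), sqrt(5 ),E,  3* sqrt( 2), 8, 44*sqrt( 15 )/15,51*exp( - 1), 29, 18*pi, 61, 86.41 ]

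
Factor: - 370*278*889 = -91442540 = - 2^2*5^1*7^1*37^1*127^1*139^1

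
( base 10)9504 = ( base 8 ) 22440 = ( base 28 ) C3C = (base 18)1b60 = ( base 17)1FF1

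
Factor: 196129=17^1*83^1 * 139^1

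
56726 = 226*251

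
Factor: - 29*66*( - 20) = 38280 = 2^3*3^1*5^1*11^1*29^1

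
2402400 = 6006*400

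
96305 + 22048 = 118353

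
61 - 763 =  - 702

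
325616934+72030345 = 397647279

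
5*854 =4270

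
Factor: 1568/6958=16/71 = 2^4*71^( - 1 )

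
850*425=361250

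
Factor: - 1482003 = -3^3*131^1*419^1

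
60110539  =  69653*863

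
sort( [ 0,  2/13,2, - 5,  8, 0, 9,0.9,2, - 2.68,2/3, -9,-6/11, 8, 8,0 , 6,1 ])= [ - 9, - 5, - 2.68, - 6/11,0, 0,0,2/13,  2/3,0.9, 1, 2,2,6,8,8, 8,9 ] 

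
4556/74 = 61 + 21/37  =  61.57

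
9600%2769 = 1293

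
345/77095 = 69/15419 = 0.00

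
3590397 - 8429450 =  - 4839053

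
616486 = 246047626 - 245431140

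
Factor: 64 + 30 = 94=2^1*47^1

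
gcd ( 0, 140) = 140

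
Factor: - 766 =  - 2^1 * 383^1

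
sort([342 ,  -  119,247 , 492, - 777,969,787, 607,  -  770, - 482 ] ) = [-777 , - 770,-482, - 119 , 247,342,492,607,787 , 969]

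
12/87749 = 12/87749 = 0.00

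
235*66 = 15510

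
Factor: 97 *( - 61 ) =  - 5917 = - 61^1  *  97^1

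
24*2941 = 70584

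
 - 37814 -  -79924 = 42110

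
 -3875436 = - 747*5188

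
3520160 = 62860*56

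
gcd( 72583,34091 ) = 1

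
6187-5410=777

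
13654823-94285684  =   - 80630861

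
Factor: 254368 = 2^5*7949^1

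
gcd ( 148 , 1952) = 4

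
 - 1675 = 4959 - 6634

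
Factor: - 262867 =-11^1*23^1*1039^1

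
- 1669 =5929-7598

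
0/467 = 0= 0.00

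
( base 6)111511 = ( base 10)9475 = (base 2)10010100000011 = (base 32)983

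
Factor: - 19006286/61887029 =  - 2^1*13^1 *31^1*67^(-1)*23581^1*923687^( - 1 )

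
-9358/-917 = 10 + 188/917 = 10.21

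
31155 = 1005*31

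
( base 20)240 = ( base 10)880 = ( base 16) 370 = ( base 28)13c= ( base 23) 1f6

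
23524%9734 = 4056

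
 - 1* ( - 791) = 791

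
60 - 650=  - 590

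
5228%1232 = 300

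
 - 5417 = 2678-8095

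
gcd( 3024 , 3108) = 84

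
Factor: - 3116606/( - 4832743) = 2^1* 17^(-1)*271^( - 1 ) *1049^( - 1)  *  1558303^1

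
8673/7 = 1239 = 1239.00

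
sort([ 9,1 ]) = [1,9 ] 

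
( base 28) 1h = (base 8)55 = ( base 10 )45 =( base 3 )1200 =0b101101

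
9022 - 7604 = 1418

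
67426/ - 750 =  - 90 + 37/375 = - 89.90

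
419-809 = -390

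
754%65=39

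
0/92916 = 0 = 0.00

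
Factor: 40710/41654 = 3^1*5^1*23^1*353^ ( - 1) =345/353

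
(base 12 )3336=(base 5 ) 140113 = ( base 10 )5658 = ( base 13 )2763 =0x161a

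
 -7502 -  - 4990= - 2512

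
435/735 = 29/49  =  0.59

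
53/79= 53/79   =  0.67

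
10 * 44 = 440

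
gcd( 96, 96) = 96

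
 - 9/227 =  - 1 + 218/227 =- 0.04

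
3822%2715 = 1107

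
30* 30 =900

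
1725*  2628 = 4533300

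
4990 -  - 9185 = 14175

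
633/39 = 211/13 = 16.23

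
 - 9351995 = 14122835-23474830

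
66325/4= 16581 +1/4 = 16581.25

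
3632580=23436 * 155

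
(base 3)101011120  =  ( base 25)BLD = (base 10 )7413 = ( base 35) 61S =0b1110011110101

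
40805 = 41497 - 692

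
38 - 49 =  - 11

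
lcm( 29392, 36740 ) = 146960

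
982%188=42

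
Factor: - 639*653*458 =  - 2^1* 3^2*71^1 * 229^1*653^1  =  - 191108286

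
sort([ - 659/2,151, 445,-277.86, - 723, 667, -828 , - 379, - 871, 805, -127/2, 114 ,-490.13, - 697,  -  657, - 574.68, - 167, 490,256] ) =[ - 871, - 828, - 723, - 697,- 657, - 574.68, - 490.13,  -  379, - 659/2, - 277.86, - 167,-127/2,114,151,256 , 445,490,667,805]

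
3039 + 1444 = 4483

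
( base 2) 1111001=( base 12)a1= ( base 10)121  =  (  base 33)3M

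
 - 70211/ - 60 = 1170 + 11/60 = 1170.18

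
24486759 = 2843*8613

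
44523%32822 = 11701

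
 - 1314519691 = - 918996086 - 395523605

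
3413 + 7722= 11135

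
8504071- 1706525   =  6797546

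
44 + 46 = 90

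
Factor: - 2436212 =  - 2^2*379^1*1607^1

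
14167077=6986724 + 7180353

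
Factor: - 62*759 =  - 47058 = -  2^1 * 3^1*11^1*23^1*31^1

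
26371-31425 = -5054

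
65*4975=323375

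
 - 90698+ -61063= -151761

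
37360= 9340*4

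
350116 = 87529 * 4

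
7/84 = 1/12 = 0.08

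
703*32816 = 23069648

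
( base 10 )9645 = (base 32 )9DD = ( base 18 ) 1BDF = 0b10010110101101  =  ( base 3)111020020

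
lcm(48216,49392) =2025072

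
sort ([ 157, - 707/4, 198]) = [ - 707/4, 157,198] 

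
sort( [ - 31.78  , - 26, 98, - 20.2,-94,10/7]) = [ - 94 , - 31.78, - 26, - 20.2,10/7, 98 ]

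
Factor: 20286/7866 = 49/19 = 7^2*  19^(-1 )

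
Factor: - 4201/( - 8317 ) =4201^1*8317^(-1)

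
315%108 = 99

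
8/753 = 8/753=0.01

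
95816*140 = 13414240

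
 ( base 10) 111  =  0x6F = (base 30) 3L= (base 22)51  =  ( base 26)47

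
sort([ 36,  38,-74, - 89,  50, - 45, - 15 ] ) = [  -  89, - 74,-45,  -  15, 36 , 38,50]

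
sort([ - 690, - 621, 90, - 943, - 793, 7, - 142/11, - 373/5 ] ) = [ - 943, - 793,-690,-621, - 373/5, - 142/11, 7,90] 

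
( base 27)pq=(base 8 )1275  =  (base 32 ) LT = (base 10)701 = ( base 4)22331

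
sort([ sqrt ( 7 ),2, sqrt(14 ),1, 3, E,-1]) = [ - 1, 1,2, sqrt( 7), E,3,sqrt( 14)]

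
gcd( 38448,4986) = 18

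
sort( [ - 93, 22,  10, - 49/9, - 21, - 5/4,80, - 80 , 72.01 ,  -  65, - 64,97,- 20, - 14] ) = [ - 93, - 80 , - 65,-64, -21, - 20, - 14, - 49/9, - 5/4, 10,22 , 72.01,  80, 97]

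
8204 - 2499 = 5705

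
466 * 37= 17242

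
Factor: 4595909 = 193^1*23813^1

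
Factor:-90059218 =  - 2^1*641^1*70249^1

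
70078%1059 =184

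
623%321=302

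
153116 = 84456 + 68660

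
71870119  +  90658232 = 162528351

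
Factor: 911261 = 13^1*191^1*367^1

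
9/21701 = 9/21701  =  0.00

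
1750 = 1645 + 105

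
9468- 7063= 2405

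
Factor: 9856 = 2^7*7^1 * 11^1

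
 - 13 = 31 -44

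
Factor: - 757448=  - 2^3*73^1*1297^1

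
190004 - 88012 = 101992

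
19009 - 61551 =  - 42542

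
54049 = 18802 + 35247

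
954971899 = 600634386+354337513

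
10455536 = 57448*182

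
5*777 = 3885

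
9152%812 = 220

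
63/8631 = 1/137  =  0.01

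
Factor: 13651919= 239^3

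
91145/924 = 91145/924 = 98.64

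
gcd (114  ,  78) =6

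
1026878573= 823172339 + 203706234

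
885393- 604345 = 281048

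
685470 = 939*730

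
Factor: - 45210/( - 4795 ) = 66/7=2^1 * 3^1 * 7^( - 1)*11^1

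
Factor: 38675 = 5^2*7^1*13^1*17^1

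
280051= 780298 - 500247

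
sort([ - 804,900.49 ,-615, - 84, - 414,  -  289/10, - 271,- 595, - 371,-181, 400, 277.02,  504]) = [ - 804, - 615,-595, - 414,  -  371, -271, - 181,-84, - 289/10,277.02 , 400,504  ,  900.49]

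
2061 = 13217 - 11156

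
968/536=1 + 54/67 = 1.81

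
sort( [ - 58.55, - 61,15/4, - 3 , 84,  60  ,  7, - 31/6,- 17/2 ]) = [ - 61,- 58.55, - 17/2, - 31/6, - 3,15/4 , 7,60 , 84 ] 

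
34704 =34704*1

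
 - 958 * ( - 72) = 68976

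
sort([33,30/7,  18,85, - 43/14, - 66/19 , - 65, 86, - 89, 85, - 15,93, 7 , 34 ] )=[ - 89, - 65  , - 15, - 66/19, - 43/14,30/7 , 7,18, 33, 34,85,  85, 86,93] 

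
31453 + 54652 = 86105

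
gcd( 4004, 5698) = 154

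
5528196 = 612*9033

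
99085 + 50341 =149426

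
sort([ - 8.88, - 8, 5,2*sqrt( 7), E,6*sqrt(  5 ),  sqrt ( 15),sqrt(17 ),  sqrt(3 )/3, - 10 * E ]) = [-10*E,- 8.88, - 8,sqrt( 3) /3,E, sqrt(15 ),sqrt(17 ),5,2  *  sqrt( 7),6*sqrt( 5)]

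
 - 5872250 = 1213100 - 7085350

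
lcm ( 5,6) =30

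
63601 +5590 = 69191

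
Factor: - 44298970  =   - 2^1 * 5^1 * 59^1*75083^1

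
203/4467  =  203/4467 = 0.05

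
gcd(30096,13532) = 4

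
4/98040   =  1/24510 =0.00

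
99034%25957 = 21163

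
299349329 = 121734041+177615288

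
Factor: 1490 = 2^1*5^1*149^1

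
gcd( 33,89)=1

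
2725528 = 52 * 52414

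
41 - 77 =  - 36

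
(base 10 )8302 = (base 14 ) 3050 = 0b10000001101110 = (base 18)17b4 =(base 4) 2001232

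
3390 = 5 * 678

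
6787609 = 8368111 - 1580502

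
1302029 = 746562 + 555467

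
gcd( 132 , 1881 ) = 33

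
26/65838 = 13/32919=0.00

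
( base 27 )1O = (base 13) 3C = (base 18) 2f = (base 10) 51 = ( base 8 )63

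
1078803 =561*1923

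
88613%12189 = 3290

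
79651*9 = 716859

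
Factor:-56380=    - 2^2*5^1*2819^1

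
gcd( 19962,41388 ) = 6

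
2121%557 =450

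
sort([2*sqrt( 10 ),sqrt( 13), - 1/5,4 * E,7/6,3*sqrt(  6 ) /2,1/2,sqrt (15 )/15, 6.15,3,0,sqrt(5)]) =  [ - 1/5, 0,sqrt( 15)/15,1/2, 7/6,sqrt( 5), 3, sqrt (13),3*sqrt( 6)/2, 6.15  ,  2*sqrt( 10),4*E] 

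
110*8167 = 898370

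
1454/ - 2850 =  - 1 + 698/1425 = - 0.51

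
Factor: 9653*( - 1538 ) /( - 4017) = 2^1 * 3^(-1)* 7^2*13^(-1 )*103^( - 1 )*197^1*769^1 = 14846314/4017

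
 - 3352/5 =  - 3352/5 = - 670.40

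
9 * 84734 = 762606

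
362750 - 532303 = - 169553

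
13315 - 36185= -22870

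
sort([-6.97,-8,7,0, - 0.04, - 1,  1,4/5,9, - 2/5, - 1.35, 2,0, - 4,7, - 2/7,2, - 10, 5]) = [ - 10, - 8 , - 6.97, - 4, - 1.35, - 1, - 2/5, - 2/7,  -  0.04,0, 0, 4/5,1,2,2,5,7 , 7, 9]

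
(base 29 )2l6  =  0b100011111001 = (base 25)3gm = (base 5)33142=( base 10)2297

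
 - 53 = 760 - 813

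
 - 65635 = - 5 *13127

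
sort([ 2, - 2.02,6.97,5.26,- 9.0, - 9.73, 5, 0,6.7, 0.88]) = [ - 9.73, - 9.0, - 2.02,0 , 0.88 , 2,5,5.26,  6.7,6.97]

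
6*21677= 130062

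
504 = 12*42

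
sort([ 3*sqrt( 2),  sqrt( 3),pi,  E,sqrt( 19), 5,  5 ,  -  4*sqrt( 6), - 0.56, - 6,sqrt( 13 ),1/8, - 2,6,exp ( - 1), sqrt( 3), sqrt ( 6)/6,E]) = [  -  4*sqrt( 6 ),-6, - 2, - 0.56 , 1/8, exp( - 1),  sqrt( 6)/6,  sqrt(3) , sqrt(3),E, E,  pi, sqrt( 13), 3*sqrt( 2)  ,  sqrt( 19),  5 , 5, 6]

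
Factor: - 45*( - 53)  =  3^2*5^1*53^1 = 2385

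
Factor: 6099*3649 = 22255251 = 3^1  *19^1 * 41^1  *89^1 *107^1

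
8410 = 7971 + 439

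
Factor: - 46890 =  - 2^1 * 3^2 * 5^1*521^1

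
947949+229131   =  1177080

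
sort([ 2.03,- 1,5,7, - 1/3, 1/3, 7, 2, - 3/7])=[ - 1, - 3/7, - 1/3,1/3,2, 2.03, 5, 7, 7]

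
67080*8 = 536640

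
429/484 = 39/44 = 0.89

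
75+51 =126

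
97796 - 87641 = 10155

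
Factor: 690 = 2^1*3^1*5^1*23^1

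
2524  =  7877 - 5353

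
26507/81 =26507/81 = 327.25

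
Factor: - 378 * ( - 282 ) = 2^2*3^4 * 7^1*47^1 = 106596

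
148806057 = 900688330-751882273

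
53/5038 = 53/5038 = 0.01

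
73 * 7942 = 579766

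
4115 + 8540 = 12655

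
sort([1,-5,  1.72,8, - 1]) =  [ - 5, - 1, 1,1.72,  8]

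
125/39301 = 125/39301 = 0.00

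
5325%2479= 367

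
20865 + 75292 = 96157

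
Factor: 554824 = 2^3*223^1*311^1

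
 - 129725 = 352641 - 482366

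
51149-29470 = 21679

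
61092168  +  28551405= 89643573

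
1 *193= 193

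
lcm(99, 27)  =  297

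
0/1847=0 = 0.00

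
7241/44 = 164 + 25/44 =164.57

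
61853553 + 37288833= 99142386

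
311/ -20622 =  - 311/20622= -  0.02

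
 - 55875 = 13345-69220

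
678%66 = 18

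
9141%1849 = 1745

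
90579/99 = 914+ 31/33 = 914.94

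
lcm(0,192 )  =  0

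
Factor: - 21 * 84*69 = -121716  =  - 2^2*3^3 * 7^2*23^1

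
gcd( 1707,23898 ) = 1707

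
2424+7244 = 9668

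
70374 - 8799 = 61575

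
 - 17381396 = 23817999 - 41199395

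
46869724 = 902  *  51962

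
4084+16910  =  20994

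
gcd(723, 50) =1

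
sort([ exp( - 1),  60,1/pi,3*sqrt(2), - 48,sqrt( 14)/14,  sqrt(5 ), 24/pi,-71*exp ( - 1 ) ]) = [ -48,-71*exp(-1 ),sqrt(14)/14,1/pi,exp( - 1),sqrt( 5), 3*sqrt(2),24/pi, 60]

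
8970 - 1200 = 7770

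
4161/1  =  4161 = 4161.00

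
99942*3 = 299826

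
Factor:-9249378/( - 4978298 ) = 4624689/2489149 = 3^1 * 13^( - 1 )*101^1*15263^1 * 191473^( - 1 )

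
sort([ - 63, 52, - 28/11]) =[-63,-28/11,52 ] 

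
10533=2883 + 7650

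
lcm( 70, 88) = 3080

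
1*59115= 59115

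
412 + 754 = 1166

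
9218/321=9218/321 =28.72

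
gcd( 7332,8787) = 3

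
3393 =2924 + 469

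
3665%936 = 857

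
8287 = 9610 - 1323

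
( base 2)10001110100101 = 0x23A5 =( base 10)9125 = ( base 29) AOJ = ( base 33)8ch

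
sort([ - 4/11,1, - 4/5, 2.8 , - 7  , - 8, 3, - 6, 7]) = [-8, - 7, - 6,-4/5 , - 4/11,  1,2.8, 3,7]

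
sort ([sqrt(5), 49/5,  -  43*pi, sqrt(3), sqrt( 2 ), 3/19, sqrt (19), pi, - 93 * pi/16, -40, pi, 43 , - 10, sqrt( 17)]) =[ - 43*pi, - 40, - 93*pi/16, - 10, 3/19, sqrt(2), sqrt( 3),  sqrt(5 ), pi, pi, sqrt(17 ), sqrt( 19),49/5, 43]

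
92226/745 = 92226/745=123.79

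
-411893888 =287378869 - 699272757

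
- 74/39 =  - 2 +4/39 = -1.90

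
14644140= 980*14943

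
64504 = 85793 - 21289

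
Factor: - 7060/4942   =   - 10/7  =  - 2^1*5^1*7^( - 1)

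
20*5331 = 106620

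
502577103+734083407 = 1236660510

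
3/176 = 3/176 = 0.02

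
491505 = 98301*5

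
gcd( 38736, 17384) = 8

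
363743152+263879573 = 627622725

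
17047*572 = 9750884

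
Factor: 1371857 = 19^1 *103^1 * 701^1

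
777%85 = 12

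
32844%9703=3735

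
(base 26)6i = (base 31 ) 5J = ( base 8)256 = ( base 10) 174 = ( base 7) 336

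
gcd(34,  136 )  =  34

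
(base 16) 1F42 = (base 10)8002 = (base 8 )17502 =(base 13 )3847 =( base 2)1111101000010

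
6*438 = 2628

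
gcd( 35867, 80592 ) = 1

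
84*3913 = 328692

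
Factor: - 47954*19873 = -952989842 = - 2^1*7^1*17^1*167^1 * 23977^1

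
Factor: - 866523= -3^1 * 7^1*41263^1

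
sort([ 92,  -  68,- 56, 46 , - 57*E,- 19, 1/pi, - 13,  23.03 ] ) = [ - 57*E,  -  68, - 56,-19, - 13,1/pi,  23.03,46,92 ]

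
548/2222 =274/1111 = 0.25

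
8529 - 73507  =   - 64978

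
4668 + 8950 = 13618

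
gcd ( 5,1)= 1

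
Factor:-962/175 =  - 2^1*5^(  -  2)*7^( - 1)*13^1*37^1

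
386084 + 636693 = 1022777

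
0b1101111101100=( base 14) 2868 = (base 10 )7148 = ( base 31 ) 7DI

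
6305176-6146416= 158760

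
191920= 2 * 95960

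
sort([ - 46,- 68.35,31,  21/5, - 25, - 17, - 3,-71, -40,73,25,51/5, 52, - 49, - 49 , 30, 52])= [ - 71, - 68.35,-49, -49, - 46,  -  40, - 25, - 17,- 3, 21/5,51/5,25, 30,31, 52,52,73]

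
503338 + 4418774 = 4922112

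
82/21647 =82/21647 = 0.00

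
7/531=7/531 = 0.01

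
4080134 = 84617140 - 80537006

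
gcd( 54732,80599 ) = 1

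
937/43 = 21 + 34/43 = 21.79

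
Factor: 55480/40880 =19/14  =  2^ ( - 1)*7^( - 1)*19^1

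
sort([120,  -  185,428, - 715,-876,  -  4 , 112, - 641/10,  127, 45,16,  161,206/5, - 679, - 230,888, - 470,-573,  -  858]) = [ - 876, - 858, - 715,-679, - 573, - 470, - 230,-185,-641/10,-4,16,206/5,45, 112,120,127, 161,428,  888]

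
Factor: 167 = 167^1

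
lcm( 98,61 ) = 5978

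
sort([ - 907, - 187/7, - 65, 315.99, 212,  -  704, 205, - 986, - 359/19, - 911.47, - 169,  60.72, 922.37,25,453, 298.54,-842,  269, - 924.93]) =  [ - 986, - 924.93, - 911.47, - 907, - 842, - 704, -169,  -  65,-187/7, - 359/19 , 25, 60.72,205, 212, 269 , 298.54,  315.99, 453, 922.37] 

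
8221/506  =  8221/506 = 16.25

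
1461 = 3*487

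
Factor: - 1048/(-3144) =1/3 =3^( - 1)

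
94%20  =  14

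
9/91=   9/91= 0.10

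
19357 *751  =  14537107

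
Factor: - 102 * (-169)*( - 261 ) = -2^1*3^3*13^2*17^1 * 29^1 = - 4499118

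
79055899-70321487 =8734412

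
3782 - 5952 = -2170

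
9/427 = 9/427 = 0.02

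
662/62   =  10 + 21/31= 10.68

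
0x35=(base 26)21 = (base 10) 53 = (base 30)1N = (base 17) 32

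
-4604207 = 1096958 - 5701165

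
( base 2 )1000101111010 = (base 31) 4ka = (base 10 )4474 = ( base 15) 14D4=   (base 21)A31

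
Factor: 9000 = 2^3*3^2 * 5^3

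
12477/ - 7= - 1783+4/7=- 1782.43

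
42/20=2+1/10 = 2.10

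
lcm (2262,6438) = 83694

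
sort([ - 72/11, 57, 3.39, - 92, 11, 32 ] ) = [  -  92, - 72/11, 3.39,11,32,  57] 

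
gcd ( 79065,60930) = 45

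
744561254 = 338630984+405930270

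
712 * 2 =1424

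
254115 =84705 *3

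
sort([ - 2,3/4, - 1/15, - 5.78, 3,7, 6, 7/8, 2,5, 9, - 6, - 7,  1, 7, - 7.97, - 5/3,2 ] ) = [ - 7.97  , - 7, - 6, - 5.78, - 2, -5/3 , - 1/15 , 3/4  ,  7/8,1,2,2 , 3,5, 6,7, 7 , 9]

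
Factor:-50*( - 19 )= 950=   2^1*5^2*19^1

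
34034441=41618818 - 7584377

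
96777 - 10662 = 86115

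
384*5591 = 2146944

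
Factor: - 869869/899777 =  - 7^1*11^2*13^1*79^1*883^( - 1)*1019^( - 1 )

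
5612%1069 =267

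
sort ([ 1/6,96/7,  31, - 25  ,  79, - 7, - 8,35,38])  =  [ - 25, - 8,-7,1/6,  96/7,31, 35,  38,  79]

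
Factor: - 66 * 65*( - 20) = 85800 = 2^3*3^1 * 5^2 * 11^1 * 13^1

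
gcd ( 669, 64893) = 669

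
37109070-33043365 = 4065705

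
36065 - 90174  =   - 54109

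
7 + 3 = 10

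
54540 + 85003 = 139543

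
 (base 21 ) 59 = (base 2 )1110010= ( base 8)162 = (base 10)114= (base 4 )1302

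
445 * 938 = 417410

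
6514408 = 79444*82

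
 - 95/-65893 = 95/65893 = 0.00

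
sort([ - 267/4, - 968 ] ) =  [ - 968, - 267/4] 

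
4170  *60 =250200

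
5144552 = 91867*56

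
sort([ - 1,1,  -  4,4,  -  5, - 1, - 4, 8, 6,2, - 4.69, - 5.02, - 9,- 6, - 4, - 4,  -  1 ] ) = [ - 9 , - 6, - 5.02,-5, - 4.69, - 4, - 4, - 4, - 4, - 1, - 1, - 1,1,2, 4,6, 8]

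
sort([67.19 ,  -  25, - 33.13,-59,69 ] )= [ - 59, - 33.13 , - 25, 67.19, 69 ]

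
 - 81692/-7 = 81692/7 = 11670.29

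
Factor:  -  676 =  - 2^2*13^2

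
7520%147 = 23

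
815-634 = 181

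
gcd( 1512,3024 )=1512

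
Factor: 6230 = 2^1*5^1*7^1 * 89^1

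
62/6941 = 62/6941 = 0.01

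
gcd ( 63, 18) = 9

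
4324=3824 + 500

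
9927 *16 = 158832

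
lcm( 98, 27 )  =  2646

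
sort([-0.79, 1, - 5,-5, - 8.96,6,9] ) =[-8.96, - 5, - 5,-0.79, 1,6, 9] 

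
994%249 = 247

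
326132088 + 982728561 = 1308860649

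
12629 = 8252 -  - 4377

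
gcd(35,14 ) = 7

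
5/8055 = 1/1611 = 0.00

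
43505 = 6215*7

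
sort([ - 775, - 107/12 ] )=[ - 775, - 107/12]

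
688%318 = 52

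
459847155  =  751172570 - 291325415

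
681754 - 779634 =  - 97880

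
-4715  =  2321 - 7036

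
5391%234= 9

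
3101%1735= 1366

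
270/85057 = 270/85057 = 0.00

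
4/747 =4/747 = 0.01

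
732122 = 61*12002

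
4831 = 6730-1899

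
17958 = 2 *8979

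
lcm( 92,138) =276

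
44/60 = 11/15 = 0.73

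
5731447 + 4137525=9868972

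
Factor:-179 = - 179^1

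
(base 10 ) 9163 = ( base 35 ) 7GS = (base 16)23cb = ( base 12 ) 5377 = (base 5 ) 243123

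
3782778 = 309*12242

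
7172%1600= 772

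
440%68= 32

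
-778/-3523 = 778/3523 = 0.22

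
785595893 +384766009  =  1170361902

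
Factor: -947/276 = - 2^( - 2)* 3^( - 1) * 23^( - 1 )*947^1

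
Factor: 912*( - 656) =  - 598272=- 2^8 * 3^1*19^1* 41^1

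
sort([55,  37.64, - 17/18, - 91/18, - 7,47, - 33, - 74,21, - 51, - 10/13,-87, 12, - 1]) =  [ - 87, - 74, - 51, - 33,- 7, - 91/18,  -  1, - 17/18, - 10/13,  12, 21, 37.64,47, 55 ] 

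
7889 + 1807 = 9696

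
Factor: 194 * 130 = 25220 = 2^2 * 5^1 * 13^1  *  97^1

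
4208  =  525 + 3683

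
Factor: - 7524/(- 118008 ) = 19/298 = 2^( - 1 )*19^1*149^(-1 )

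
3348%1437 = 474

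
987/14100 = 7/100= 0.07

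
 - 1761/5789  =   - 1761/5789 = - 0.30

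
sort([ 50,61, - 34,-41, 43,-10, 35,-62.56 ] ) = [ - 62.56, - 41, - 34, - 10, 35,43  ,  50, 61]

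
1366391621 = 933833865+432557756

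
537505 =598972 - 61467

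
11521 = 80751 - 69230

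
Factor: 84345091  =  84345091^1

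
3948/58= 68 + 2/29 = 68.07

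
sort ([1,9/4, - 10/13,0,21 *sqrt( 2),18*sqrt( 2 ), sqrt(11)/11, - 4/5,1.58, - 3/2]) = [ -3/2,-4/5, - 10/13,0,sqrt( 11)/11, 1, 1.58,9/4, 18*sqrt( 2 ), 21*sqrt(2)] 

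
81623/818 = 81623/818= 99.78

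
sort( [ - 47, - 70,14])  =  [ - 70, - 47,14]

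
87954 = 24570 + 63384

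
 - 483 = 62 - 545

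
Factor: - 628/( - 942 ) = 2^1*3^( -1 ) = 2/3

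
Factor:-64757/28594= - 2^ ( - 1)*7^1*11^1*17^( - 1 )=-  77/34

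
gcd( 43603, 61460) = 7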